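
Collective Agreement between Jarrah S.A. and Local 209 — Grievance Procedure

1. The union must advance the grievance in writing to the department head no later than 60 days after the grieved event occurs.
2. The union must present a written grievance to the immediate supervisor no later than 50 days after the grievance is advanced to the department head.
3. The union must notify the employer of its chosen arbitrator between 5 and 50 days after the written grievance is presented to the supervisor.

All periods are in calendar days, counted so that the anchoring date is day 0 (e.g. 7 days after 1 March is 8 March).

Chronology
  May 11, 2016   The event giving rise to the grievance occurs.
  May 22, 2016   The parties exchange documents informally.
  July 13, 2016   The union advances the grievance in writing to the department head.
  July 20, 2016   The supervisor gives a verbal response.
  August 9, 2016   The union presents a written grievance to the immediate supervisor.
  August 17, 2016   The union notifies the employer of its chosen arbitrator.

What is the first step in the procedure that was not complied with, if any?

Step 1

Step 1: 60 days after May 11, 2016 (when the grieved event occurs) is July 10, 2016; not done until July 13, 2016, 3 days after the deadline.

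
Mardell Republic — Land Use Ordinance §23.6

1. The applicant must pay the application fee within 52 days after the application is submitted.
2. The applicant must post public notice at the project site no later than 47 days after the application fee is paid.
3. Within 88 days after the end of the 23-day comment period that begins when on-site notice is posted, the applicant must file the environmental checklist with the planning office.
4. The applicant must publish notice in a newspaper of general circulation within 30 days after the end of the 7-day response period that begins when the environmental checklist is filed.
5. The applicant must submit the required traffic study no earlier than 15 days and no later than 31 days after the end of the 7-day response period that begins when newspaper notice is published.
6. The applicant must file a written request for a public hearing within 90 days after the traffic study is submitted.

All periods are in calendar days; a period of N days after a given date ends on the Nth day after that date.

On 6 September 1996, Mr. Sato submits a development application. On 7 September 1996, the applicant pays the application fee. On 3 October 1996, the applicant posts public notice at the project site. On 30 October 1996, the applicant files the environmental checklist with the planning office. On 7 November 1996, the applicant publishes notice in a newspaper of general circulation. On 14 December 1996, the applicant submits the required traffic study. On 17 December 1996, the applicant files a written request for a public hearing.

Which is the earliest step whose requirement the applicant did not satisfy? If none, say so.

None — every step was satisfied

Step 1 — counting 52 days from 6 September 1996 (when the application is submitted) gives a deadline of 28 October 1996; done 7 September 1996 — timely.
Step 2 — counting 47 days from 7 September 1996 (when the application fee is paid) gives a deadline of 24 October 1996; done 3 October 1996 — timely.
Step 3 — counting 88 days from 26 October 1996 (end of the 23-day comment period, which began when on-site notice is posted on 3 October 1996) gives a deadline of 22 January 1997; 30 October 1996 is within that limit.
Step 4 — counting 30 days from 6 November 1996 (end of the 7-day response period, which began when the environmental checklist is filed on 30 October 1996) gives a deadline of 6 December 1996; done 7 November 1996 — timely.
Step 5 — 15 and 31 days from 14 November 1996 (end of the 7-day response period, which began when newspaper notice is published on 7 November 1996) are 29 November 1996 and 15 December 1996 respectively; 14 December 1996 falls inside that range.
Step 6 — counting 90 days from 14 December 1996 (when the traffic study is submitted) gives a deadline of 14 March 1997; completed 17 December 1996, before the deadline.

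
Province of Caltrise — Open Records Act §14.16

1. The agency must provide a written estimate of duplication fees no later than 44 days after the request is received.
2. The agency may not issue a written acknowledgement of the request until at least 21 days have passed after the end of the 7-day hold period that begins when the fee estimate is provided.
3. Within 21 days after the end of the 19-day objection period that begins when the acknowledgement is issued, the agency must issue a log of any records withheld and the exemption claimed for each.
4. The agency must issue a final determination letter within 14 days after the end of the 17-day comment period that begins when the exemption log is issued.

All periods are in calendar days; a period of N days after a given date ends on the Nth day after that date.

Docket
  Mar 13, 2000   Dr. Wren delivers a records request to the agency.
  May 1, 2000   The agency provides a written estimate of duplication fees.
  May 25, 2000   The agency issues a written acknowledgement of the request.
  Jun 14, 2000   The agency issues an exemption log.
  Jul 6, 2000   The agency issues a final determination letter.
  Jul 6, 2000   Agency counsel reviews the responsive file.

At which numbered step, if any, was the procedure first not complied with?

Step 1

Step 1 — counting 44 days from Mar 13, 2000 (when the request is received) gives a deadline of Apr 26, 2000; May 1, 2000 misses that deadline by 5 days.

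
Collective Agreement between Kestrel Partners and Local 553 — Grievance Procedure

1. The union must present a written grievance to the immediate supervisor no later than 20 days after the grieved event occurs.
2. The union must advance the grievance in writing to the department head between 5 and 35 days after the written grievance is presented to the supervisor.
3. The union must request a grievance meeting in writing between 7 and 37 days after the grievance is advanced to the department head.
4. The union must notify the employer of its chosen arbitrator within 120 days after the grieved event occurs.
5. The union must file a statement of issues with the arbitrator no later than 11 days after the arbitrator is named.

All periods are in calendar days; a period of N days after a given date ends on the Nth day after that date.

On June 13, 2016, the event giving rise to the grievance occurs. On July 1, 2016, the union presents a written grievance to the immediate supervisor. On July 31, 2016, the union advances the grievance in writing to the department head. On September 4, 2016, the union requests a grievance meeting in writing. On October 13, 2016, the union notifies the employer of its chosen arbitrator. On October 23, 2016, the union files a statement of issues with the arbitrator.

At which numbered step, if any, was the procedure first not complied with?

Step 4

(1) due by June 13, 2016 + 20 days = July 3, 2016; done July 1, 2016 — timely.
(2) the permitted window runs from July 1, 2016 + 5 = July 6, 2016 to July 1, 2016 + 35 = August 5, 2016; done July 31, 2016, which is between those dates.
(3) the permitted window runs from July 31, 2016 + 7 = August 7, 2016 to July 31, 2016 + 37 = September 6, 2016; done September 4, 2016, which is between those dates.
(4) due by June 13, 2016 + 120 days = October 11, 2016; not done until October 13, 2016, 2 days after the deadline.
The analysis stops there.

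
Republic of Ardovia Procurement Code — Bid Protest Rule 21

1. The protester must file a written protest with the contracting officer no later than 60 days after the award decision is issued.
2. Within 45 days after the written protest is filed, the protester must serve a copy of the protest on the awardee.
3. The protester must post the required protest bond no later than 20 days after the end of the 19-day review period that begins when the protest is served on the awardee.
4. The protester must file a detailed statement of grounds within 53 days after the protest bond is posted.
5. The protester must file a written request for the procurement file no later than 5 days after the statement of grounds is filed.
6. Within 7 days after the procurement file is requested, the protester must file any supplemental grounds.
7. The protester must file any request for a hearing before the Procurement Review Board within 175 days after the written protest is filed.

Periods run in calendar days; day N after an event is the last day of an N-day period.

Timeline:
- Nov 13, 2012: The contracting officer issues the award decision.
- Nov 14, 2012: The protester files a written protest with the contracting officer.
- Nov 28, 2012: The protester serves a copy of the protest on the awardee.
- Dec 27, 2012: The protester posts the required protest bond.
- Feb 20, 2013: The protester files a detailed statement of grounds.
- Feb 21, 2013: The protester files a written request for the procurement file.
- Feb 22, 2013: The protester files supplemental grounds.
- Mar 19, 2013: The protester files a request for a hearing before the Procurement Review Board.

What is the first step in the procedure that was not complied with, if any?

(1) due by Nov 13, 2012 + 60 days = Jan 12, 2013; Nov 14, 2012 is within that limit.
(2) due by Nov 14, 2012 + 45 days = Dec 29, 2012; completed Nov 28, 2012, before the deadline.
(3) due by Dec 17, 2012 + 20 days = Jan 6, 2013; Dec 27, 2012 is within that limit.
(4) due by Dec 27, 2012 + 53 days = Feb 18, 2013; not done until Feb 20, 2013, 2 days after the deadline.

Step 4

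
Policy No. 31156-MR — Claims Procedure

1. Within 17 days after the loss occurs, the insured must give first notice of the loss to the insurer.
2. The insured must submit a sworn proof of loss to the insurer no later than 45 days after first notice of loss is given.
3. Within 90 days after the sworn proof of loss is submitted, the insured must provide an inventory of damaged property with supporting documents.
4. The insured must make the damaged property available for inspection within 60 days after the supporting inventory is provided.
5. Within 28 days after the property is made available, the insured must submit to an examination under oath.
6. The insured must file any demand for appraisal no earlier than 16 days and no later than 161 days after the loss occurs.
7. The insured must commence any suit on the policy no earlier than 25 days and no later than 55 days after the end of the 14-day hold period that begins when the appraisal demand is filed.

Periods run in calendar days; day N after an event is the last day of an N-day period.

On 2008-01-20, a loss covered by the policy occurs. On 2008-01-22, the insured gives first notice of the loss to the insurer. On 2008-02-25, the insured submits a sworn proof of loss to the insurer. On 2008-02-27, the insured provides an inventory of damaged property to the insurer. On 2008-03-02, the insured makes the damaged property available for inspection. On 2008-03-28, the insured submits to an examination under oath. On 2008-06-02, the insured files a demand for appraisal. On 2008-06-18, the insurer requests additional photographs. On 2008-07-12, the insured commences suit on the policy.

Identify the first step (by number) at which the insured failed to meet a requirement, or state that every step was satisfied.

None — every step was satisfied

Step 1: 17 days after 2008-01-20 (when the loss occurs) is 2008-02-06; completed 2008-01-22, before the deadline.
Step 2: 45 days after 2008-01-22 (when first notice of loss is given) is 2008-03-07; completed 2008-02-25, before the deadline.
Step 3: 90 days after 2008-02-25 (when the sworn proof of loss is submitted) is 2008-05-25; done 2008-02-27 — timely.
Step 4: 60 days after 2008-02-27 (when the supporting inventory is provided) is 2008-04-27; completed 2008-03-02, before the deadline.
Step 5: 28 days after 2008-03-02 (when the property is made available) is 2008-03-30; completed 2008-03-28, before the deadline.
Step 6: the window is 16–161 days after 2008-01-20 (when the loss occurs), so 2008-02-05 through 2008-06-29; done 2008-06-02, which is between those dates.
Step 7: the window is 25–55 days after 2008-06-16 (end of the 14-day hold period, which began when the appraisal demand is filed on 2008-06-02), so 2008-07-11 through 2008-08-10; done 2008-07-12, which is between those dates.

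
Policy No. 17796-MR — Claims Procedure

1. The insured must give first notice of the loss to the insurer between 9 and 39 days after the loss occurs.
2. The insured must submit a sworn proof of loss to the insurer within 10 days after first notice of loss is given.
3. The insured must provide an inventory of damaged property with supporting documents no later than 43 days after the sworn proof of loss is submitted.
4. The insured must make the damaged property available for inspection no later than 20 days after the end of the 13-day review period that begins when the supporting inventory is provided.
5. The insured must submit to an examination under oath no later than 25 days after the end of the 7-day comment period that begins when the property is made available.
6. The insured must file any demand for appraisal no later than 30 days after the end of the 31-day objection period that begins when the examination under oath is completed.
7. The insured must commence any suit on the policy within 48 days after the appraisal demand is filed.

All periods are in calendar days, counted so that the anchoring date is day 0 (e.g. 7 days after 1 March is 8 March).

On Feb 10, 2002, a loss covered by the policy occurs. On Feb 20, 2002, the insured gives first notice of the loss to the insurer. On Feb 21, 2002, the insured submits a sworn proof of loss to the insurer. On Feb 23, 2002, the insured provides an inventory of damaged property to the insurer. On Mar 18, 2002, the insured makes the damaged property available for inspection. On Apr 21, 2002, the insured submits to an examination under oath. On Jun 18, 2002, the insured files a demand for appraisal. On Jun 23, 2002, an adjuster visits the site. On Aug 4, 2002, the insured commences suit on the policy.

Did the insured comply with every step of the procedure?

No

Step 1 — 9 and 39 days from Feb 10, 2002 (when the loss occurs) are Feb 19, 2002 and Mar 21, 2002 respectively; done Feb 20, 2002, which is between those dates.
Step 2 — counting 10 days from Feb 20, 2002 (when first notice of loss is given) gives a deadline of Mar 2, 2002; completed Feb 21, 2002, before the deadline.
Step 3 — counting 43 days from Feb 21, 2002 (when the sworn proof of loss is submitted) gives a deadline of Apr 5, 2002; Feb 23, 2002 is within that limit.
Step 4 — counting 20 days from Mar 8, 2002 (end of the 13-day review period, which began when the supporting inventory is provided on Feb 23, 2002) gives a deadline of Mar 28, 2002; Mar 18, 2002 is within that limit.
Step 5 — counting 25 days from Mar 25, 2002 (end of the 7-day comment period, which began when the property is made available on Mar 18, 2002) gives a deadline of Apr 19, 2002; not done until Apr 21, 2002, 2 days after the deadline.
No need to go further; step 5 was not satisfied.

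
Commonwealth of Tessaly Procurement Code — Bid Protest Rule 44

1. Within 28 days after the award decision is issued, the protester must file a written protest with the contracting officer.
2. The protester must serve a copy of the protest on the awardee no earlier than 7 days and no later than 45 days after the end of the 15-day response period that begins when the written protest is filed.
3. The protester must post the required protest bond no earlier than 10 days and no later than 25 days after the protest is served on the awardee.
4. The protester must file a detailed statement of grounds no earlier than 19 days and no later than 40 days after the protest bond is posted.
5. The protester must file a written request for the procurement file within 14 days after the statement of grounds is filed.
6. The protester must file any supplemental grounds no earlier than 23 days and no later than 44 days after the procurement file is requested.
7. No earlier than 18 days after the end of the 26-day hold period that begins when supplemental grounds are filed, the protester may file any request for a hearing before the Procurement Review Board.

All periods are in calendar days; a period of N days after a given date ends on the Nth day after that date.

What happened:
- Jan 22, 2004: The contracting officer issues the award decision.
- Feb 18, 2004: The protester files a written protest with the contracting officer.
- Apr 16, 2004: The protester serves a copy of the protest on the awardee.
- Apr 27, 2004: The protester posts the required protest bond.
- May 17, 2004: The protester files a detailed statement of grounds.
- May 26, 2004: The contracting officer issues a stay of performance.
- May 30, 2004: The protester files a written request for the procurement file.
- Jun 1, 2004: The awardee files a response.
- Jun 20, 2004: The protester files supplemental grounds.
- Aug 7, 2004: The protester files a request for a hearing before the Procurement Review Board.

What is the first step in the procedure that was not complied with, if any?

Step 6

(1) due by Jan 22, 2004 + 28 days = Feb 19, 2004; Feb 18, 2004 is within that limit.
(2) the permitted window runs from Mar 4, 2004 + 7 = Mar 11, 2004 to Mar 4, 2004 + 45 = Apr 18, 2004; Apr 16, 2004 falls inside that range.
(3) the permitted window runs from Apr 16, 2004 + 10 = Apr 26, 2004 to Apr 16, 2004 + 25 = May 11, 2004; done Apr 27, 2004 — within the window.
(4) the permitted window runs from Apr 27, 2004 + 19 = May 16, 2004 to Apr 27, 2004 + 40 = Jun 6, 2004; May 17, 2004 falls inside that range.
(5) due by May 17, 2004 + 14 days = May 31, 2004; done May 30, 2004 — timely.
(6) the permitted window runs from May 30, 2004 + 23 = Jun 22, 2004 to May 30, 2004 + 44 = Jul 13, 2004; done Jun 20, 2004 — 2 days before the window opened.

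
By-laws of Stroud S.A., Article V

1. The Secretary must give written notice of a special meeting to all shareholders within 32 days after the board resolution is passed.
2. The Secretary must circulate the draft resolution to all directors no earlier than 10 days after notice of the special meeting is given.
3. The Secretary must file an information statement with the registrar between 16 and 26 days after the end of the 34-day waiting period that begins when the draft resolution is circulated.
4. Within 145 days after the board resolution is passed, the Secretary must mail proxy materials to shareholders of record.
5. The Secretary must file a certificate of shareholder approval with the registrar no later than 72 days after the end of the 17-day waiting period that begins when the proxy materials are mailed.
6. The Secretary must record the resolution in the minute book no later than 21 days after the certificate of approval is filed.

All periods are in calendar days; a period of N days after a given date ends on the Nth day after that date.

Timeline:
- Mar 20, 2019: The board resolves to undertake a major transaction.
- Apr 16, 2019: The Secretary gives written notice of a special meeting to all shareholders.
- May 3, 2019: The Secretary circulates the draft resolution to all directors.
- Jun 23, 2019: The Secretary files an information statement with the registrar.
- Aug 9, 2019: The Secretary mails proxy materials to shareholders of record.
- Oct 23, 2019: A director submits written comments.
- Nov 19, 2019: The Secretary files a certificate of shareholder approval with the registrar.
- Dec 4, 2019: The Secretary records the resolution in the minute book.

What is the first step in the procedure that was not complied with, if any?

Step 1: 32 days after Mar 20, 2019 (when the board resolution is passed) is Apr 21, 2019; Apr 16, 2019 is within that limit.
Step 2: the earliest permitted date is 10 days after Apr 16, 2019 (when notice of the special meeting is given), i.e. Apr 26, 2019; done May 3, 2019 — permitted.
Step 3: the window is 16–26 days after Jun 6, 2019 (end of the 34-day waiting period, which began when the draft resolution is circulated on May 3, 2019), so Jun 22, 2019 through Jul 2, 2019; done Jun 23, 2019 — within the window.
Step 4: 145 days after Mar 20, 2019 (when the board resolution is passed) is Aug 12, 2019; Aug 9, 2019 is within that limit.
Step 5: 72 days after Aug 26, 2019 (end of the 17-day waiting period, which began when the proxy materials are mailed on Aug 9, 2019) is Nov 6, 2019; done Nov 19, 2019 — 13 days late.

Step 5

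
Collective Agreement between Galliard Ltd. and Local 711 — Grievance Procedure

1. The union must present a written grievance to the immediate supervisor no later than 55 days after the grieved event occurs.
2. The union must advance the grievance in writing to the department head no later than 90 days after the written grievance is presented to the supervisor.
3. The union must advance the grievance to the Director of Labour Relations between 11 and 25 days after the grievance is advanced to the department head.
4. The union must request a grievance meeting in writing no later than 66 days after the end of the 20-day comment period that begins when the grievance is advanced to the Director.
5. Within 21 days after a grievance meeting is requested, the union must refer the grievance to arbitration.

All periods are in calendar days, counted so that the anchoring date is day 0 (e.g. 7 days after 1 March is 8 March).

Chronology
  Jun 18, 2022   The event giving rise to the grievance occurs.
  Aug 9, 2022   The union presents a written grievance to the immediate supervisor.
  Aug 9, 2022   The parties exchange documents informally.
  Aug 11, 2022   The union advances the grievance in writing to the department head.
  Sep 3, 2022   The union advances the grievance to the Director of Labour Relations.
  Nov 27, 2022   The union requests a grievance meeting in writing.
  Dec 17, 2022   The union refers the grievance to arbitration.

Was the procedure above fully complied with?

(1) due by Jun 18, 2022 + 55 days = Aug 12, 2022; Aug 9, 2022 is within that limit.
(2) due by Aug 9, 2022 + 90 days = Nov 7, 2022; Aug 11, 2022 is within that limit.
(3) the permitted window runs from Aug 11, 2022 + 11 = Aug 22, 2022 to Aug 11, 2022 + 25 = Sep 5, 2022; done Sep 3, 2022 — within the window.
(4) due by Sep 23, 2022 + 66 days = Nov 28, 2022; Nov 27, 2022 is within that limit.
(5) due by Nov 27, 2022 + 21 days = Dec 18, 2022; Dec 17, 2022 is within that limit.

Yes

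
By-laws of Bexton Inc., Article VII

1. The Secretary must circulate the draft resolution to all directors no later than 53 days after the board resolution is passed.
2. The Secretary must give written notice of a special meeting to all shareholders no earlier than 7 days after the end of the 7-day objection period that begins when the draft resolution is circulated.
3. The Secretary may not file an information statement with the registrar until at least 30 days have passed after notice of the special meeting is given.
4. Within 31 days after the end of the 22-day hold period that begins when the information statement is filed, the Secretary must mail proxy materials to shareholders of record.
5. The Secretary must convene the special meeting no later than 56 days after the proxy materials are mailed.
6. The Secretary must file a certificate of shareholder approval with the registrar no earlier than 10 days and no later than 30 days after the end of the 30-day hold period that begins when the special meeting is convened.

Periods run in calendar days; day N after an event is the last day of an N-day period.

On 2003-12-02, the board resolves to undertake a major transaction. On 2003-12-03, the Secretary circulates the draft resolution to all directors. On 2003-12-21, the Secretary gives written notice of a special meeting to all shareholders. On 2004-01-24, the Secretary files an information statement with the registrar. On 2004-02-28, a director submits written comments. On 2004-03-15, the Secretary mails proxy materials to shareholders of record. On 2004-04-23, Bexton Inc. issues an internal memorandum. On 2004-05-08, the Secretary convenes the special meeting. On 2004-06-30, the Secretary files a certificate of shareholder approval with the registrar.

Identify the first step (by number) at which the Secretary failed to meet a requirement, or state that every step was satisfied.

(1) due by 2003-12-02 + 53 days = 2004-01-24; completed 2003-12-03, before the deadline.
(2) permitted from 2003-12-10 + 7 days = 2003-12-17 onward; done 2003-12-21, after the minimum wait.
(3) permitted from 2003-12-21 + 30 days = 2004-01-20 onward; 2004-01-24 is on or after that date.
(4) due by 2004-02-15 + 31 days = 2004-03-17; completed 2004-03-15, before the deadline.
(5) due by 2004-03-15 + 56 days = 2004-05-10; 2004-05-08 is within that limit.
(6) the permitted window runs from 2004-06-07 + 10 = 2004-06-17 to 2004-06-07 + 30 = 2004-07-07; done 2004-06-30, which is between those dates.

None — every step was satisfied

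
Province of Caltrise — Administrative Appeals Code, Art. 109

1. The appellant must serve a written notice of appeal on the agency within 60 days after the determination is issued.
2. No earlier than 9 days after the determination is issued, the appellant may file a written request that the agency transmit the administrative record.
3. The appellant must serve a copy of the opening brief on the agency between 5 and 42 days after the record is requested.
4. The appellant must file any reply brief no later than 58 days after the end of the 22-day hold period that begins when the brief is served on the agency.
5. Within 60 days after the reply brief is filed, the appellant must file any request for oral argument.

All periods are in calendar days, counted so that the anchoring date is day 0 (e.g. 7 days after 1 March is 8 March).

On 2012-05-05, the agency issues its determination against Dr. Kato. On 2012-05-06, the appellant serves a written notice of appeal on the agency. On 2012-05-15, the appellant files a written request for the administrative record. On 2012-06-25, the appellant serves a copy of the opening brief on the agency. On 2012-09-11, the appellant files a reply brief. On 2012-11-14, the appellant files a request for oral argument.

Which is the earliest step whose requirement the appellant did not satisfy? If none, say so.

Step 1: 60 days after 2012-05-05 (when the determination is issued) is 2012-07-04; done 2012-05-06 — timely.
Step 2: the earliest permitted date is 9 days after 2012-05-05 (when the determination is issued), i.e. 2012-05-14; done 2012-05-15, after the minimum wait.
Step 3: the window is 5–42 days after 2012-05-15 (when the record is requested), so 2012-05-20 through 2012-06-26; 2012-06-25 falls inside that range.
Step 4: 58 days after 2012-07-17 (end of the 22-day hold period, which began when the brief is served on the agency on 2012-06-25) is 2012-09-13; done 2012-09-11 — timely.
Step 5: 60 days after 2012-09-11 (when the reply brief is filed) is 2012-11-10; 2012-11-14 misses that deadline by 4 days.
Later steps need not be reached.

Step 5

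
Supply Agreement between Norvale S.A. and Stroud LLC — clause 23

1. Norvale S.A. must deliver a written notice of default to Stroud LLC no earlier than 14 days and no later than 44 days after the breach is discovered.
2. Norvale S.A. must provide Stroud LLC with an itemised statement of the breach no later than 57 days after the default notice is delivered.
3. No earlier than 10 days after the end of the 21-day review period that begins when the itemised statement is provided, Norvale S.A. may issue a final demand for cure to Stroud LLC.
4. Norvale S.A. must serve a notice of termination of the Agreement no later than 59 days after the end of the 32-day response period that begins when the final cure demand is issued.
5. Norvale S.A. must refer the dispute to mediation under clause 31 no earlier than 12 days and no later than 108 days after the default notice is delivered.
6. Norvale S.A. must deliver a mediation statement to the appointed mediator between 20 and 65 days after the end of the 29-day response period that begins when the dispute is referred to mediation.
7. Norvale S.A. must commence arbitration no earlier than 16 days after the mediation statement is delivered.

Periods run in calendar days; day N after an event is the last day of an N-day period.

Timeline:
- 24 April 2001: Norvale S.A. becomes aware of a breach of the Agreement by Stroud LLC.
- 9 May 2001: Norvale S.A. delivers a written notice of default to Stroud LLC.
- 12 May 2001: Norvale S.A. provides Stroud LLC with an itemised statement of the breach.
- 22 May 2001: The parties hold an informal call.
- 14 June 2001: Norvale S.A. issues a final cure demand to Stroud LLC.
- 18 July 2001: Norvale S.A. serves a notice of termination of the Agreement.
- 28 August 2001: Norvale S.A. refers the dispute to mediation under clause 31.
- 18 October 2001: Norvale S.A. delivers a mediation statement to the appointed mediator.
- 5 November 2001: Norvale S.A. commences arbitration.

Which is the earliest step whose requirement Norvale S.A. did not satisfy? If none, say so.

Step 1 — 14 and 44 days from 24 April 2001 (when the breach is discovered) are 8 May 2001 and 7 June 2001 respectively; done 9 May 2001, which is between those dates.
Step 2 — counting 57 days from 9 May 2001 (when the default notice is delivered) gives a deadline of 5 July 2001; done 12 May 2001 — timely.
Step 3 — must wait 10 days from 2 June 2001 (end of the 21-day review period, which began when the itemised statement is provided on 12 May 2001), so not before 12 June 2001; 14 June 2001 is on or after that date.
Step 4 — counting 59 days from 16 July 2001 (end of the 32-day response period, which began when the final cure demand is issued on 14 June 2001) gives a deadline of 13 September 2001; 18 July 2001 is within that limit.
Step 5 — 12 and 108 days from 9 May 2001 (when the default notice is delivered) are 21 May 2001 and 25 August 2001 respectively; 28 August 2001 is 3 days past the end of the window.
No need to go further; step 5 was not satisfied.

Step 5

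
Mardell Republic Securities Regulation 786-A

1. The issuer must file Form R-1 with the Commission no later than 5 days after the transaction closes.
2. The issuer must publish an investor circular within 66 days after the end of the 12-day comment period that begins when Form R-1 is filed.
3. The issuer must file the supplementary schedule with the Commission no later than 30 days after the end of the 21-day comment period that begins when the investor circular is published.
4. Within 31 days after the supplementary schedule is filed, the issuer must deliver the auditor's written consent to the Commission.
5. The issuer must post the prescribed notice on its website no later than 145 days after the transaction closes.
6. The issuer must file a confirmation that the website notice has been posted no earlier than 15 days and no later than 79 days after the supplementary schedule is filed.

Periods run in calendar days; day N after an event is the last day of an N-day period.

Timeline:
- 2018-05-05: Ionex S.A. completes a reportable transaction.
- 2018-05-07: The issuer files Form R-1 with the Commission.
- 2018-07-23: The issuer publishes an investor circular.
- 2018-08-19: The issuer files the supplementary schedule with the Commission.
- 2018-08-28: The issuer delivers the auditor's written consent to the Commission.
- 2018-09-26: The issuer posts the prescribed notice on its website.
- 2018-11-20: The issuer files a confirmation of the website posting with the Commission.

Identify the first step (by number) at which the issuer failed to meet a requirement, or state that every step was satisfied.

Step 6

Step 1 — counting 5 days from 2018-05-05 (when the transaction closes) gives a deadline of 2018-05-10; done 2018-05-07 — timely.
Step 2 — counting 66 days from 2018-05-19 (end of the 12-day comment period, which began when Form R-1 is filed on 2018-05-07) gives a deadline of 2018-07-24; completed 2018-07-23, before the deadline.
Step 3 — counting 30 days from 2018-08-13 (end of the 21-day comment period, which began when the investor circular is published on 2018-07-23) gives a deadline of 2018-09-12; completed 2018-08-19, before the deadline.
Step 4 — counting 31 days from 2018-08-19 (when the supplementary schedule is filed) gives a deadline of 2018-09-19; done 2018-08-28 — timely.
Step 5 — counting 145 days from 2018-05-05 (when the transaction closes) gives a deadline of 2018-09-27; done 2018-09-26 — timely.
Step 6 — 15 and 79 days from 2018-08-19 (when the supplementary schedule is filed) are 2018-09-03 and 2018-11-06 respectively; 2018-11-20 is 14 days past the end of the window.
Later steps need not be reached.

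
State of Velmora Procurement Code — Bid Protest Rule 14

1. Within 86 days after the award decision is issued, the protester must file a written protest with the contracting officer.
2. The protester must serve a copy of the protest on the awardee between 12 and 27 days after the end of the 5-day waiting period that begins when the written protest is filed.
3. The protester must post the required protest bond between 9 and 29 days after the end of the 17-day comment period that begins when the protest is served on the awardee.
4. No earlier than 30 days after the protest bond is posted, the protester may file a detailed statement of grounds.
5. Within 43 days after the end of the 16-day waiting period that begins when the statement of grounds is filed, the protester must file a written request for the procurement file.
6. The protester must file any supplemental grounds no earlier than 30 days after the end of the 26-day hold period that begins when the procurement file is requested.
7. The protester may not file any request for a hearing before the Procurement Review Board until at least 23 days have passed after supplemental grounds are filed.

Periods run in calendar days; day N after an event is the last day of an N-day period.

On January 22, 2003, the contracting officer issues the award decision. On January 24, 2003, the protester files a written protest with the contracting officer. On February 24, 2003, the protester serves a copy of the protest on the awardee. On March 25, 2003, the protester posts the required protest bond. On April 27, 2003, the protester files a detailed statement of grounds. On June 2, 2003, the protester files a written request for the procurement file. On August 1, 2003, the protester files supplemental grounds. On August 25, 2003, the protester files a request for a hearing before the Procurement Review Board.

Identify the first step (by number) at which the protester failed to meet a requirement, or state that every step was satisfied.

Step 1 — counting 86 days from January 22, 2003 (when the award decision is issued) gives a deadline of April 18, 2003; January 24, 2003 is within that limit.
Step 2 — 12 and 27 days from January 29, 2003 (end of the 5-day waiting period, which began when the written protest is filed on January 24, 2003) are February 10, 2003 and February 25, 2003 respectively; February 24, 2003 falls inside that range.
Step 3 — 9 and 29 days from March 13, 2003 (end of the 17-day comment period, which began when the protest is served on the awardee on February 24, 2003) are March 22, 2003 and April 11, 2003 respectively; done March 25, 2003, which is between those dates.
Step 4 — must wait 30 days from March 25, 2003 (when the protest bond is posted), so not before April 24, 2003; done April 27, 2003, after the minimum wait.
Step 5 — counting 43 days from May 13, 2003 (end of the 16-day waiting period, which began when the statement of grounds is filed on April 27, 2003) gives a deadline of June 25, 2003; completed June 2, 2003, before the deadline.
Step 6 — must wait 30 days from June 28, 2003 (end of the 26-day hold period, which began when the procurement file is requested on June 2, 2003), so not before July 28, 2003; done August 1, 2003 — permitted.
Step 7 — must wait 23 days from August 1, 2003 (when supplemental grounds are filed), so not before August 24, 2003; done August 25, 2003, after the minimum wait.

None — every step was satisfied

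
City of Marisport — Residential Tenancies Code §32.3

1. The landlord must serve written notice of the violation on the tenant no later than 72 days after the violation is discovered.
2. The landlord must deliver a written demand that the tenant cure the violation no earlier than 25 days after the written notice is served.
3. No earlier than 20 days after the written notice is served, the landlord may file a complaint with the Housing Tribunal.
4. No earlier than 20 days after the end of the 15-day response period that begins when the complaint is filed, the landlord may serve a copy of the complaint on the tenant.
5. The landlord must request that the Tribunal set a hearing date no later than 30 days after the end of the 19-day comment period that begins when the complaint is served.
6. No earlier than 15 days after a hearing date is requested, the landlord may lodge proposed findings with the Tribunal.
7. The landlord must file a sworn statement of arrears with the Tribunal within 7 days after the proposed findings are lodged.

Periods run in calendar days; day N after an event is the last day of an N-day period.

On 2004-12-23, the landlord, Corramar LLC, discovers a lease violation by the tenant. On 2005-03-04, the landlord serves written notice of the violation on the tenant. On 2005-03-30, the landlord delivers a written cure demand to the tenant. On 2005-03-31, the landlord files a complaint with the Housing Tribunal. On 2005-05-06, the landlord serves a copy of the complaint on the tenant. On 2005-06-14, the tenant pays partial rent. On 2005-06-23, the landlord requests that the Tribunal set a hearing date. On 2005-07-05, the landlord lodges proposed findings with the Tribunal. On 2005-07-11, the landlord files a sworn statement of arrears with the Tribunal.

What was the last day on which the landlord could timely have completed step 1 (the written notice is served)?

2005-03-05

Step 1 runs from 2004-12-23, when the violation is discovered. 72 days after 2004-12-23 is 2005-03-05.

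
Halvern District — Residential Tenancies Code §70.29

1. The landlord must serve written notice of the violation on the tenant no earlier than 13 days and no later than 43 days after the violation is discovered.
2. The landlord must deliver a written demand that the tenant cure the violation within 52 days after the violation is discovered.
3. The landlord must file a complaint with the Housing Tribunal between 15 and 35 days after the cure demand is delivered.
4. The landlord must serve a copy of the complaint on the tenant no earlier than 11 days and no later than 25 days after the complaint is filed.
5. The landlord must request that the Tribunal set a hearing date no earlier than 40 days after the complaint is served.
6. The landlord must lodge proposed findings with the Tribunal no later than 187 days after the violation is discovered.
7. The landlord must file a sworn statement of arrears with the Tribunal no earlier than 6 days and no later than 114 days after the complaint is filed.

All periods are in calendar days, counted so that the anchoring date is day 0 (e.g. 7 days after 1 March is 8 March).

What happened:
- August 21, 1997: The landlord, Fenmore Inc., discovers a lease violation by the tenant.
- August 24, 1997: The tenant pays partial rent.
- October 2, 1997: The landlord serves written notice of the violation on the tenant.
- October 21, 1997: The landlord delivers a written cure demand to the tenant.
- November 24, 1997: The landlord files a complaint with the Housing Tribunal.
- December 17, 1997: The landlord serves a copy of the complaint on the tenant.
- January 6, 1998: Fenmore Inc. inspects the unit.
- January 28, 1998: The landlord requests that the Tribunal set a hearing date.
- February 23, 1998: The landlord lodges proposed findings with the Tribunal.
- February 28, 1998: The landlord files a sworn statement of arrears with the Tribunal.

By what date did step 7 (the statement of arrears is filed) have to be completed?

Step 7 runs from November 24, 1997, when the complaint is filed. The window is 6–114 days after November 24, 1997; it closes on March 18, 1998.

March 18, 1998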